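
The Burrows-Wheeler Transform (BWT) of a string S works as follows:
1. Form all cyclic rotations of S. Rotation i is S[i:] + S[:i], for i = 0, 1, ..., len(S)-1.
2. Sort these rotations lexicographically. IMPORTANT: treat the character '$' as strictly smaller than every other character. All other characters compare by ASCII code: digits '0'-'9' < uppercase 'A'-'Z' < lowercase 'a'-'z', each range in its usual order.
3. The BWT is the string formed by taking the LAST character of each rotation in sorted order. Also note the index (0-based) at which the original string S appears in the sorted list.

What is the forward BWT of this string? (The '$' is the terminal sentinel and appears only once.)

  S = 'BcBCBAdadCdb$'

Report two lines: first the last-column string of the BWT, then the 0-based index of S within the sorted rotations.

Answer: bBCc$BdddBaAC
4

Derivation:
All 13 rotations (rotation i = S[i:]+S[:i]):
  rot[0] = BcBCBAdadCdb$
  rot[1] = cBCBAdadCdb$B
  rot[2] = BCBAdadCdb$Bc
  rot[3] = CBAdadCdb$BcB
  rot[4] = BAdadCdb$BcBC
  rot[5] = AdadCdb$BcBCB
  rot[6] = dadCdb$BcBCBA
  rot[7] = adCdb$BcBCBAd
  rot[8] = dCdb$BcBCBAda
  rot[9] = Cdb$BcBCBAdad
  rot[10] = db$BcBCBAdadC
  rot[11] = b$BcBCBAdadCd
  rot[12] = $BcBCBAdadCdb
Sorted (with $ < everything):
  sorted[0] = $BcBCBAdadCdb  (last char: 'b')
  sorted[1] = AdadCdb$BcBCB  (last char: 'B')
  sorted[2] = BAdadCdb$BcBC  (last char: 'C')
  sorted[3] = BCBAdadCdb$Bc  (last char: 'c')
  sorted[4] = BcBCBAdadCdb$  (last char: '$')
  sorted[5] = CBAdadCdb$BcB  (last char: 'B')
  sorted[6] = Cdb$BcBCBAdad  (last char: 'd')
  sorted[7] = adCdb$BcBCBAd  (last char: 'd')
  sorted[8] = b$BcBCBAdadCd  (last char: 'd')
  sorted[9] = cBCBAdadCdb$B  (last char: 'B')
  sorted[10] = dCdb$BcBCBAda  (last char: 'a')
  sorted[11] = dadCdb$BcBCBA  (last char: 'A')
  sorted[12] = db$BcBCBAdadC  (last char: 'C')
Last column: bBCc$BdddBaAC
Original string S is at sorted index 4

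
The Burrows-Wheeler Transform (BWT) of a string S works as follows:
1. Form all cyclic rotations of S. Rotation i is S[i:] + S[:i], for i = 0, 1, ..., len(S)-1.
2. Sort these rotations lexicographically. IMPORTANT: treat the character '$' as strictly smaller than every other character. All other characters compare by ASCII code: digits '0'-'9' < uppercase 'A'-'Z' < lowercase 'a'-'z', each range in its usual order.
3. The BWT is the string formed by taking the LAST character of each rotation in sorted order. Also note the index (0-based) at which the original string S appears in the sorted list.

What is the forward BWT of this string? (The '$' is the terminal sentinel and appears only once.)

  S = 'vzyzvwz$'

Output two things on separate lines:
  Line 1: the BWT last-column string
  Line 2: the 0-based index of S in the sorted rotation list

Answer: zz$vzwyv
2

Derivation:
All 8 rotations (rotation i = S[i:]+S[:i]):
  rot[0] = vzyzvwz$
  rot[1] = zyzvwz$v
  rot[2] = yzvwz$vz
  rot[3] = zvwz$vzy
  rot[4] = vwz$vzyz
  rot[5] = wz$vzyzv
  rot[6] = z$vzyzvw
  rot[7] = $vzyzvwz
Sorted (with $ < everything):
  sorted[0] = $vzyzvwz  (last char: 'z')
  sorted[1] = vwz$vzyz  (last char: 'z')
  sorted[2] = vzyzvwz$  (last char: '$')
  sorted[3] = wz$vzyzv  (last char: 'v')
  sorted[4] = yzvwz$vz  (last char: 'z')
  sorted[5] = z$vzyzvw  (last char: 'w')
  sorted[6] = zvwz$vzy  (last char: 'y')
  sorted[7] = zyzvwz$v  (last char: 'v')
Last column: zz$vzwyv
Original string S is at sorted index 2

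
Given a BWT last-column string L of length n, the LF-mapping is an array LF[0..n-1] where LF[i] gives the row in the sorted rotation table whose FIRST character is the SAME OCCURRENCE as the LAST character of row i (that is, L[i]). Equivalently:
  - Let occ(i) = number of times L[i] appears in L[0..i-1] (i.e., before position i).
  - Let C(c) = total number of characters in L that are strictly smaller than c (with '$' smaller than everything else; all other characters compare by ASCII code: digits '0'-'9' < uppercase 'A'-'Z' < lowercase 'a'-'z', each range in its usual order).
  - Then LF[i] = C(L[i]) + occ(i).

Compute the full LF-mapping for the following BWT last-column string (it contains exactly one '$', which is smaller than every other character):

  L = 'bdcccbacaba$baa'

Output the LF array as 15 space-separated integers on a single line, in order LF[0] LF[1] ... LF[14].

Char counts: '$':1, 'a':5, 'b':4, 'c':4, 'd':1
C (first-col start): C('$')=0, C('a')=1, C('b')=6, C('c')=10, C('d')=14
L[0]='b': occ=0, LF[0]=C('b')+0=6+0=6
L[1]='d': occ=0, LF[1]=C('d')+0=14+0=14
L[2]='c': occ=0, LF[2]=C('c')+0=10+0=10
L[3]='c': occ=1, LF[3]=C('c')+1=10+1=11
L[4]='c': occ=2, LF[4]=C('c')+2=10+2=12
L[5]='b': occ=1, LF[5]=C('b')+1=6+1=7
L[6]='a': occ=0, LF[6]=C('a')+0=1+0=1
L[7]='c': occ=3, LF[7]=C('c')+3=10+3=13
L[8]='a': occ=1, LF[8]=C('a')+1=1+1=2
L[9]='b': occ=2, LF[9]=C('b')+2=6+2=8
L[10]='a': occ=2, LF[10]=C('a')+2=1+2=3
L[11]='$': occ=0, LF[11]=C('$')+0=0+0=0
L[12]='b': occ=3, LF[12]=C('b')+3=6+3=9
L[13]='a': occ=3, LF[13]=C('a')+3=1+3=4
L[14]='a': occ=4, LF[14]=C('a')+4=1+4=5

Answer: 6 14 10 11 12 7 1 13 2 8 3 0 9 4 5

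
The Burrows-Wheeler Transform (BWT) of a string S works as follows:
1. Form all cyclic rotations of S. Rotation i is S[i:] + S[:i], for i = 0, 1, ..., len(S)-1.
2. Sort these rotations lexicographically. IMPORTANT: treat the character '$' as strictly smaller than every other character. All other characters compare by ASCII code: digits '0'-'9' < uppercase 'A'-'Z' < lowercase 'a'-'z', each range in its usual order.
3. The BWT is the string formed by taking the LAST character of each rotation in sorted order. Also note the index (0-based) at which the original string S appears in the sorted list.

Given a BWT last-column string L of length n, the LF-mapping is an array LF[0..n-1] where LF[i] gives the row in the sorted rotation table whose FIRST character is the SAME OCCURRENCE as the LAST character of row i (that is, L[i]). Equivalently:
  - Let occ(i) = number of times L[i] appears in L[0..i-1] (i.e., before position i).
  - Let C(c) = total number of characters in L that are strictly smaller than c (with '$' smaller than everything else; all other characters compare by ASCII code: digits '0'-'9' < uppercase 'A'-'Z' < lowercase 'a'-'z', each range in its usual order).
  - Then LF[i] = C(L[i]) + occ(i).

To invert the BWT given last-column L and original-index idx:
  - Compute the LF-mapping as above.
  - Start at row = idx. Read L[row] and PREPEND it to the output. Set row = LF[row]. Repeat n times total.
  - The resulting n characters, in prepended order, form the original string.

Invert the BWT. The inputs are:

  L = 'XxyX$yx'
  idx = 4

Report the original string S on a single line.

Answer: xyyXxX$

Derivation:
LF mapping: 1 3 5 2 0 6 4
Walk LF starting at row 4, prepending L[row]:
  step 1: row=4, L[4]='$', prepend. Next row=LF[4]=0
  step 2: row=0, L[0]='X', prepend. Next row=LF[0]=1
  step 3: row=1, L[1]='x', prepend. Next row=LF[1]=3
  step 4: row=3, L[3]='X', prepend. Next row=LF[3]=2
  step 5: row=2, L[2]='y', prepend. Next row=LF[2]=5
  step 6: row=5, L[5]='y', prepend. Next row=LF[5]=6
  step 7: row=6, L[6]='x', prepend. Next row=LF[6]=4
Reversed output: xyyXxX$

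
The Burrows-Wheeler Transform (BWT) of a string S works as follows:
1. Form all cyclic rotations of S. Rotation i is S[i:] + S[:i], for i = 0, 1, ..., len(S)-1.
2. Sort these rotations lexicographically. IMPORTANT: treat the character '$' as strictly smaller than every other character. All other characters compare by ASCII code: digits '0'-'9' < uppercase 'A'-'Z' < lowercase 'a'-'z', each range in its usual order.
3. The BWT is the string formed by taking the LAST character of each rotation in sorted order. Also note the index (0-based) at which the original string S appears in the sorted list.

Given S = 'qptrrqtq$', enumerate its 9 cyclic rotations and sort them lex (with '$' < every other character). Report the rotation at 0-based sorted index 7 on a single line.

All 9 rotations (rotation i = S[i:]+S[:i]):
  rot[0] = qptrrqtq$
  rot[1] = ptrrqtq$q
  rot[2] = trrqtq$qp
  rot[3] = rrqtq$qpt
  rot[4] = rqtq$qptr
  rot[5] = qtq$qptrr
  rot[6] = tq$qptrrq
  rot[7] = q$qptrrqt
  rot[8] = $qptrrqtq
Sorted (with $ < everything):
  sorted[0] = $qptrrqtq
  sorted[1] = ptrrqtq$q
  sorted[2] = q$qptrrqt
  sorted[3] = qptrrqtq$
  sorted[4] = qtq$qptrr
  sorted[5] = rqtq$qptr
  sorted[6] = rrqtq$qpt
  sorted[7] = tq$qptrrq
  sorted[8] = trrqtq$qp
sorted[7] = tq$qptrrq

Answer: tq$qptrrq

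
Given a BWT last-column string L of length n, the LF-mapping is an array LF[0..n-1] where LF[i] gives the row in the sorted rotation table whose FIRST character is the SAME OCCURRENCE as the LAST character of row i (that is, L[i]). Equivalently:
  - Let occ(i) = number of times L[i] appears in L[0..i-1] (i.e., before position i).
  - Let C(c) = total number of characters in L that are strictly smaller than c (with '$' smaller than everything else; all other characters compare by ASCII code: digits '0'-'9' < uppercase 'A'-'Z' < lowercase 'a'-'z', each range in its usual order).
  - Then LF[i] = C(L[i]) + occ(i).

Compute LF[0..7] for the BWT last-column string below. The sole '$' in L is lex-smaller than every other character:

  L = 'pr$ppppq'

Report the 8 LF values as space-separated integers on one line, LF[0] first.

Answer: 1 7 0 2 3 4 5 6

Derivation:
Char counts: '$':1, 'p':5, 'q':1, 'r':1
C (first-col start): C('$')=0, C('p')=1, C('q')=6, C('r')=7
L[0]='p': occ=0, LF[0]=C('p')+0=1+0=1
L[1]='r': occ=0, LF[1]=C('r')+0=7+0=7
L[2]='$': occ=0, LF[2]=C('$')+0=0+0=0
L[3]='p': occ=1, LF[3]=C('p')+1=1+1=2
L[4]='p': occ=2, LF[4]=C('p')+2=1+2=3
L[5]='p': occ=3, LF[5]=C('p')+3=1+3=4
L[6]='p': occ=4, LF[6]=C('p')+4=1+4=5
L[7]='q': occ=0, LF[7]=C('q')+0=6+0=6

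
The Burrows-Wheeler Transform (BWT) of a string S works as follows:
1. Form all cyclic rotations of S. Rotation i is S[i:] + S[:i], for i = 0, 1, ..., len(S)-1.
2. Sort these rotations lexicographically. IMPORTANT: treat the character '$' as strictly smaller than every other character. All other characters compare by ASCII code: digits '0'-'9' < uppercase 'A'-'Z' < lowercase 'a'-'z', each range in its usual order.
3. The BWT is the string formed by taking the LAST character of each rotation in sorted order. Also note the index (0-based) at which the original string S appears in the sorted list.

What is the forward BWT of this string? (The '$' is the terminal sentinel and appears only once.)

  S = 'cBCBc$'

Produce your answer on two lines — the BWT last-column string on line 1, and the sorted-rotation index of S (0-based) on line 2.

Answer: ccCBB$
5

Derivation:
All 6 rotations (rotation i = S[i:]+S[:i]):
  rot[0] = cBCBc$
  rot[1] = BCBc$c
  rot[2] = CBc$cB
  rot[3] = Bc$cBC
  rot[4] = c$cBCB
  rot[5] = $cBCBc
Sorted (with $ < everything):
  sorted[0] = $cBCBc  (last char: 'c')
  sorted[1] = BCBc$c  (last char: 'c')
  sorted[2] = Bc$cBC  (last char: 'C')
  sorted[3] = CBc$cB  (last char: 'B')
  sorted[4] = c$cBCB  (last char: 'B')
  sorted[5] = cBCBc$  (last char: '$')
Last column: ccCBB$
Original string S is at sorted index 5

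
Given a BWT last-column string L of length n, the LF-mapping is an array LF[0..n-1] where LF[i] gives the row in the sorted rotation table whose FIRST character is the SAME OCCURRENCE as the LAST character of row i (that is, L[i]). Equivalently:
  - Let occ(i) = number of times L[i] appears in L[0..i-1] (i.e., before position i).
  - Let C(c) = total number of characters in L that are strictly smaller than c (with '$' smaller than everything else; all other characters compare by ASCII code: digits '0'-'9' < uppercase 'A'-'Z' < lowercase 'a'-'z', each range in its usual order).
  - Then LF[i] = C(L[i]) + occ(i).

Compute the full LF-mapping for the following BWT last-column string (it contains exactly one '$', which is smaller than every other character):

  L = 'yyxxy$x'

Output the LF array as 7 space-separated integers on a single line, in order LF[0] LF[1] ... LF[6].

Char counts: '$':1, 'x':3, 'y':3
C (first-col start): C('$')=0, C('x')=1, C('y')=4
L[0]='y': occ=0, LF[0]=C('y')+0=4+0=4
L[1]='y': occ=1, LF[1]=C('y')+1=4+1=5
L[2]='x': occ=0, LF[2]=C('x')+0=1+0=1
L[3]='x': occ=1, LF[3]=C('x')+1=1+1=2
L[4]='y': occ=2, LF[4]=C('y')+2=4+2=6
L[5]='$': occ=0, LF[5]=C('$')+0=0+0=0
L[6]='x': occ=2, LF[6]=C('x')+2=1+2=3

Answer: 4 5 1 2 6 0 3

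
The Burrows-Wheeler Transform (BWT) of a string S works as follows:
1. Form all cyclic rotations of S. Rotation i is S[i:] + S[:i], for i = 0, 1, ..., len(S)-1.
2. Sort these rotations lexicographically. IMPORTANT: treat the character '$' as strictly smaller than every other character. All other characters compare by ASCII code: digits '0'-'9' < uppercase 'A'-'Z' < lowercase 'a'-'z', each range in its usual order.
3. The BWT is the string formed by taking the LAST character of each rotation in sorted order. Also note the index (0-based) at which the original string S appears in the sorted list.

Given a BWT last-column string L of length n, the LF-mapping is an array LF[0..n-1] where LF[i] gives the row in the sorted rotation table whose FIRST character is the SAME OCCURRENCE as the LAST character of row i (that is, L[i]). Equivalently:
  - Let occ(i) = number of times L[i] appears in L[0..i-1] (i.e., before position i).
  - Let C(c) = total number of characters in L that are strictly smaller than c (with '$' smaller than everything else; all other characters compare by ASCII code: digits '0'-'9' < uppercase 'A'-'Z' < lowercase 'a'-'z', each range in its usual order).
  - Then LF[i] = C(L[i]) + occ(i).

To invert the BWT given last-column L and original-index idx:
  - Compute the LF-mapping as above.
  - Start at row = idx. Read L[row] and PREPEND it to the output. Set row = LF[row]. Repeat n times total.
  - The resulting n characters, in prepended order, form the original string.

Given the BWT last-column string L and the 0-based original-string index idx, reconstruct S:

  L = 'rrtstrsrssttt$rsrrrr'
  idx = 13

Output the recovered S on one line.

Answer: srtsrtsrtrrtsrrstrr$

Derivation:
LF mapping: 1 2 15 10 16 3 11 4 12 13 17 18 19 0 5 14 6 7 8 9
Walk LF starting at row 13, prepending L[row]:
  step 1: row=13, L[13]='$', prepend. Next row=LF[13]=0
  step 2: row=0, L[0]='r', prepend. Next row=LF[0]=1
  step 3: row=1, L[1]='r', prepend. Next row=LF[1]=2
  step 4: row=2, L[2]='t', prepend. Next row=LF[2]=15
  step 5: row=15, L[15]='s', prepend. Next row=LF[15]=14
  step 6: row=14, L[14]='r', prepend. Next row=LF[14]=5
  step 7: row=5, L[5]='r', prepend. Next row=LF[5]=3
  step 8: row=3, L[3]='s', prepend. Next row=LF[3]=10
  step 9: row=10, L[10]='t', prepend. Next row=LF[10]=17
  step 10: row=17, L[17]='r', prepend. Next row=LF[17]=7
  step 11: row=7, L[7]='r', prepend. Next row=LF[7]=4
  step 12: row=4, L[4]='t', prepend. Next row=LF[4]=16
  step 13: row=16, L[16]='r', prepend. Next row=LF[16]=6
  step 14: row=6, L[6]='s', prepend. Next row=LF[6]=11
  step 15: row=11, L[11]='t', prepend. Next row=LF[11]=18
  step 16: row=18, L[18]='r', prepend. Next row=LF[18]=8
  step 17: row=8, L[8]='s', prepend. Next row=LF[8]=12
  step 18: row=12, L[12]='t', prepend. Next row=LF[12]=19
  step 19: row=19, L[19]='r', prepend. Next row=LF[19]=9
  step 20: row=9, L[9]='s', prepend. Next row=LF[9]=13
Reversed output: srtsrtsrtrrtsrrstrr$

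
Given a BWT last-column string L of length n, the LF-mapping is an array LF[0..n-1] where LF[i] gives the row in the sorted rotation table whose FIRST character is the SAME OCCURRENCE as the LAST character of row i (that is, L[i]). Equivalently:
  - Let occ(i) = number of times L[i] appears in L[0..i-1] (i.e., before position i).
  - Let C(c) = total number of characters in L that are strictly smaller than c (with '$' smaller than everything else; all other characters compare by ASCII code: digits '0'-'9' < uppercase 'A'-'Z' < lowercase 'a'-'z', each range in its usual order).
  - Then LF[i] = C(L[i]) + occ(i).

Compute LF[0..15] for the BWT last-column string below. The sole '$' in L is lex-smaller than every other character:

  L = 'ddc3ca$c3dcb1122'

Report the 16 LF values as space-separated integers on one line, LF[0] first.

Answer: 13 14 9 5 10 7 0 11 6 15 12 8 1 2 3 4

Derivation:
Char counts: '$':1, '1':2, '2':2, '3':2, 'a':1, 'b':1, 'c':4, 'd':3
C (first-col start): C('$')=0, C('1')=1, C('2')=3, C('3')=5, C('a')=7, C('b')=8, C('c')=9, C('d')=13
L[0]='d': occ=0, LF[0]=C('d')+0=13+0=13
L[1]='d': occ=1, LF[1]=C('d')+1=13+1=14
L[2]='c': occ=0, LF[2]=C('c')+0=9+0=9
L[3]='3': occ=0, LF[3]=C('3')+0=5+0=5
L[4]='c': occ=1, LF[4]=C('c')+1=9+1=10
L[5]='a': occ=0, LF[5]=C('a')+0=7+0=7
L[6]='$': occ=0, LF[6]=C('$')+0=0+0=0
L[7]='c': occ=2, LF[7]=C('c')+2=9+2=11
L[8]='3': occ=1, LF[8]=C('3')+1=5+1=6
L[9]='d': occ=2, LF[9]=C('d')+2=13+2=15
L[10]='c': occ=3, LF[10]=C('c')+3=9+3=12
L[11]='b': occ=0, LF[11]=C('b')+0=8+0=8
L[12]='1': occ=0, LF[12]=C('1')+0=1+0=1
L[13]='1': occ=1, LF[13]=C('1')+1=1+1=2
L[14]='2': occ=0, LF[14]=C('2')+0=3+0=3
L[15]='2': occ=1, LF[15]=C('2')+1=3+1=4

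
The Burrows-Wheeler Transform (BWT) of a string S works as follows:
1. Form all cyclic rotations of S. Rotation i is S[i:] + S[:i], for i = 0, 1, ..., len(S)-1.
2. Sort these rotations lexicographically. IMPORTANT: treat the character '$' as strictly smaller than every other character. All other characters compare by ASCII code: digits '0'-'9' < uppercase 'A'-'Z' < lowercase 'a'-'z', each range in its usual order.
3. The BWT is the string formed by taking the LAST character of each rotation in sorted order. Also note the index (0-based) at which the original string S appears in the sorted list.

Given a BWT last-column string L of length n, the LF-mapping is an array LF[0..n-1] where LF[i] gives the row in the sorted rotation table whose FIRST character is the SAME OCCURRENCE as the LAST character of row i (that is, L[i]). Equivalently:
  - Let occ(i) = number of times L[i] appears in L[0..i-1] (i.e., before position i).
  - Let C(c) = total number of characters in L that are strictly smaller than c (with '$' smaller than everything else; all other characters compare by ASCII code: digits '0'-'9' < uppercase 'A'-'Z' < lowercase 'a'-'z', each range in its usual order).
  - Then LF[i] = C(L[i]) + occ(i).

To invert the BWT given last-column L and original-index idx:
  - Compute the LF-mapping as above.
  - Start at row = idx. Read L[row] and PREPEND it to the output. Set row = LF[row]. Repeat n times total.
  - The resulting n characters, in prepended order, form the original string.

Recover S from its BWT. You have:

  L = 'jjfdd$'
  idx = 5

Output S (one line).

LF mapping: 4 5 3 1 2 0
Walk LF starting at row 5, prepending L[row]:
  step 1: row=5, L[5]='$', prepend. Next row=LF[5]=0
  step 2: row=0, L[0]='j', prepend. Next row=LF[0]=4
  step 3: row=4, L[4]='d', prepend. Next row=LF[4]=2
  step 4: row=2, L[2]='f', prepend. Next row=LF[2]=3
  step 5: row=3, L[3]='d', prepend. Next row=LF[3]=1
  step 6: row=1, L[1]='j', prepend. Next row=LF[1]=5
Reversed output: jdfdj$

Answer: jdfdj$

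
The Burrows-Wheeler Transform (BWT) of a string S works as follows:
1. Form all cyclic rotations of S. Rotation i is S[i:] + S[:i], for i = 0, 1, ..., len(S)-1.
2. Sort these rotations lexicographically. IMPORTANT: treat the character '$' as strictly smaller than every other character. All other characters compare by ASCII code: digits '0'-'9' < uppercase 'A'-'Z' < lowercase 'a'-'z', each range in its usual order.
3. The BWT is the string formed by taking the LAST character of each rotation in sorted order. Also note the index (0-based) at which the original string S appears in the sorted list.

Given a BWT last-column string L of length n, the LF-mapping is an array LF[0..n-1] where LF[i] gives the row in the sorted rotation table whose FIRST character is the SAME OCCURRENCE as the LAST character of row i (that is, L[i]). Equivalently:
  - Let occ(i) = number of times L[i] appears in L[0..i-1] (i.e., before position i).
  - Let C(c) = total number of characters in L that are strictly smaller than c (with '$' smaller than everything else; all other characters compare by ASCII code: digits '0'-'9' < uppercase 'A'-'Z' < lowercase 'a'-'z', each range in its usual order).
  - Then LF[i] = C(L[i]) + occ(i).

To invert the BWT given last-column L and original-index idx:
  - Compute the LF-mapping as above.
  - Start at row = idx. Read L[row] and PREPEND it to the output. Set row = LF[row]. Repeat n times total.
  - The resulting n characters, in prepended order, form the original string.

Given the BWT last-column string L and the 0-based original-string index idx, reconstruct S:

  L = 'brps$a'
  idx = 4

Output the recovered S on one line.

Answer: raspb$

Derivation:
LF mapping: 2 4 3 5 0 1
Walk LF starting at row 4, prepending L[row]:
  step 1: row=4, L[4]='$', prepend. Next row=LF[4]=0
  step 2: row=0, L[0]='b', prepend. Next row=LF[0]=2
  step 3: row=2, L[2]='p', prepend. Next row=LF[2]=3
  step 4: row=3, L[3]='s', prepend. Next row=LF[3]=5
  step 5: row=5, L[5]='a', prepend. Next row=LF[5]=1
  step 6: row=1, L[1]='r', prepend. Next row=LF[1]=4
Reversed output: raspb$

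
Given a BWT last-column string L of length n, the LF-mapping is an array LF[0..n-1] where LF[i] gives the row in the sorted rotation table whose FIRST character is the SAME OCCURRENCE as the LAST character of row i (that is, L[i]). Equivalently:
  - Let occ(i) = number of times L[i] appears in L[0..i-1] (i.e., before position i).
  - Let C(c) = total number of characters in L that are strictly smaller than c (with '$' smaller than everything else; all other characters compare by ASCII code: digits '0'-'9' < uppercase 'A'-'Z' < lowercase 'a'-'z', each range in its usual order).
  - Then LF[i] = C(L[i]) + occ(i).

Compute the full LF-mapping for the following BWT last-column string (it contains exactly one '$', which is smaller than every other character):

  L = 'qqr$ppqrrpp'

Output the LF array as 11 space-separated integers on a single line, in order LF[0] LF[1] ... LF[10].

Answer: 5 6 8 0 1 2 7 9 10 3 4

Derivation:
Char counts: '$':1, 'p':4, 'q':3, 'r':3
C (first-col start): C('$')=0, C('p')=1, C('q')=5, C('r')=8
L[0]='q': occ=0, LF[0]=C('q')+0=5+0=5
L[1]='q': occ=1, LF[1]=C('q')+1=5+1=6
L[2]='r': occ=0, LF[2]=C('r')+0=8+0=8
L[3]='$': occ=0, LF[3]=C('$')+0=0+0=0
L[4]='p': occ=0, LF[4]=C('p')+0=1+0=1
L[5]='p': occ=1, LF[5]=C('p')+1=1+1=2
L[6]='q': occ=2, LF[6]=C('q')+2=5+2=7
L[7]='r': occ=1, LF[7]=C('r')+1=8+1=9
L[8]='r': occ=2, LF[8]=C('r')+2=8+2=10
L[9]='p': occ=2, LF[9]=C('p')+2=1+2=3
L[10]='p': occ=3, LF[10]=C('p')+3=1+3=4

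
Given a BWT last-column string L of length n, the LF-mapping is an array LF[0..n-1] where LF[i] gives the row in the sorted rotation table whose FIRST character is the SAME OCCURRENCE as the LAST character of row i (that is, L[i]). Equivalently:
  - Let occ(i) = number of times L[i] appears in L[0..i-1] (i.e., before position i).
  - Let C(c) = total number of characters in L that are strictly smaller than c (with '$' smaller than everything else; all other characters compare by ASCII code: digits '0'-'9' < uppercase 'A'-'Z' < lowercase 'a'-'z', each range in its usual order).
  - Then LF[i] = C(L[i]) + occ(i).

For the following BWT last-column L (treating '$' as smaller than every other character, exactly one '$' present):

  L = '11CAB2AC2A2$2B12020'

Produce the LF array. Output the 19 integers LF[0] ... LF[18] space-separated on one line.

Char counts: '$':1, '0':2, '1':3, '2':6, 'A':3, 'B':2, 'C':2
C (first-col start): C('$')=0, C('0')=1, C('1')=3, C('2')=6, C('A')=12, C('B')=15, C('C')=17
L[0]='1': occ=0, LF[0]=C('1')+0=3+0=3
L[1]='1': occ=1, LF[1]=C('1')+1=3+1=4
L[2]='C': occ=0, LF[2]=C('C')+0=17+0=17
L[3]='A': occ=0, LF[3]=C('A')+0=12+0=12
L[4]='B': occ=0, LF[4]=C('B')+0=15+0=15
L[5]='2': occ=0, LF[5]=C('2')+0=6+0=6
L[6]='A': occ=1, LF[6]=C('A')+1=12+1=13
L[7]='C': occ=1, LF[7]=C('C')+1=17+1=18
L[8]='2': occ=1, LF[8]=C('2')+1=6+1=7
L[9]='A': occ=2, LF[9]=C('A')+2=12+2=14
L[10]='2': occ=2, LF[10]=C('2')+2=6+2=8
L[11]='$': occ=0, LF[11]=C('$')+0=0+0=0
L[12]='2': occ=3, LF[12]=C('2')+3=6+3=9
L[13]='B': occ=1, LF[13]=C('B')+1=15+1=16
L[14]='1': occ=2, LF[14]=C('1')+2=3+2=5
L[15]='2': occ=4, LF[15]=C('2')+4=6+4=10
L[16]='0': occ=0, LF[16]=C('0')+0=1+0=1
L[17]='2': occ=5, LF[17]=C('2')+5=6+5=11
L[18]='0': occ=1, LF[18]=C('0')+1=1+1=2

Answer: 3 4 17 12 15 6 13 18 7 14 8 0 9 16 5 10 1 11 2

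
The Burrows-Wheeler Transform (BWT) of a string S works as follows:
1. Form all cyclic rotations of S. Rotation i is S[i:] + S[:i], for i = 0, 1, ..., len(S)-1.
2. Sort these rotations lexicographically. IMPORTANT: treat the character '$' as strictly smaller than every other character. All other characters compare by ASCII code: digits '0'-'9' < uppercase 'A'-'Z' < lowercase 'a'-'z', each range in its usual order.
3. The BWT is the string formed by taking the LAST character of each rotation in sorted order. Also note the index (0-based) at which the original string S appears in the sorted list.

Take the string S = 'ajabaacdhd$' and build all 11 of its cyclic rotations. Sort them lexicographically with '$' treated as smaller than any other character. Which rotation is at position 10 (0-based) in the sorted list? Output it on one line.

Answer: jabaacdhd$a

Derivation:
All 11 rotations (rotation i = S[i:]+S[:i]):
  rot[0] = ajabaacdhd$
  rot[1] = jabaacdhd$a
  rot[2] = abaacdhd$aj
  rot[3] = baacdhd$aja
  rot[4] = aacdhd$ajab
  rot[5] = acdhd$ajaba
  rot[6] = cdhd$ajabaa
  rot[7] = dhd$ajabaac
  rot[8] = hd$ajabaacd
  rot[9] = d$ajabaacdh
  rot[10] = $ajabaacdhd
Sorted (with $ < everything):
  sorted[0] = $ajabaacdhd
  sorted[1] = aacdhd$ajab
  sorted[2] = abaacdhd$aj
  sorted[3] = acdhd$ajaba
  sorted[4] = ajabaacdhd$
  sorted[5] = baacdhd$aja
  sorted[6] = cdhd$ajabaa
  sorted[7] = d$ajabaacdh
  sorted[8] = dhd$ajabaac
  sorted[9] = hd$ajabaacd
  sorted[10] = jabaacdhd$a
sorted[10] = jabaacdhd$a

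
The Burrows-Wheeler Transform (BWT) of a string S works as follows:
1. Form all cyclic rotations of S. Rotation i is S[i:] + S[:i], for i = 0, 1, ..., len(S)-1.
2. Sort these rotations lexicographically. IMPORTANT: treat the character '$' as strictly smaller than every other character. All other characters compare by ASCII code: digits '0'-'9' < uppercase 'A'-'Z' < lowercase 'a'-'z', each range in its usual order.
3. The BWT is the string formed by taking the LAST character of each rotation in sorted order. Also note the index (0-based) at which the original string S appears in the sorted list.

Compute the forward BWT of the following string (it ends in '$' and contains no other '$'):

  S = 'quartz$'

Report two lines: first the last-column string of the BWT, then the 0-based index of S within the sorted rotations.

Answer: zu$arqt
2

Derivation:
All 7 rotations (rotation i = S[i:]+S[:i]):
  rot[0] = quartz$
  rot[1] = uartz$q
  rot[2] = artz$qu
  rot[3] = rtz$qua
  rot[4] = tz$quar
  rot[5] = z$quart
  rot[6] = $quartz
Sorted (with $ < everything):
  sorted[0] = $quartz  (last char: 'z')
  sorted[1] = artz$qu  (last char: 'u')
  sorted[2] = quartz$  (last char: '$')
  sorted[3] = rtz$qua  (last char: 'a')
  sorted[4] = tz$quar  (last char: 'r')
  sorted[5] = uartz$q  (last char: 'q')
  sorted[6] = z$quart  (last char: 't')
Last column: zu$arqt
Original string S is at sorted index 2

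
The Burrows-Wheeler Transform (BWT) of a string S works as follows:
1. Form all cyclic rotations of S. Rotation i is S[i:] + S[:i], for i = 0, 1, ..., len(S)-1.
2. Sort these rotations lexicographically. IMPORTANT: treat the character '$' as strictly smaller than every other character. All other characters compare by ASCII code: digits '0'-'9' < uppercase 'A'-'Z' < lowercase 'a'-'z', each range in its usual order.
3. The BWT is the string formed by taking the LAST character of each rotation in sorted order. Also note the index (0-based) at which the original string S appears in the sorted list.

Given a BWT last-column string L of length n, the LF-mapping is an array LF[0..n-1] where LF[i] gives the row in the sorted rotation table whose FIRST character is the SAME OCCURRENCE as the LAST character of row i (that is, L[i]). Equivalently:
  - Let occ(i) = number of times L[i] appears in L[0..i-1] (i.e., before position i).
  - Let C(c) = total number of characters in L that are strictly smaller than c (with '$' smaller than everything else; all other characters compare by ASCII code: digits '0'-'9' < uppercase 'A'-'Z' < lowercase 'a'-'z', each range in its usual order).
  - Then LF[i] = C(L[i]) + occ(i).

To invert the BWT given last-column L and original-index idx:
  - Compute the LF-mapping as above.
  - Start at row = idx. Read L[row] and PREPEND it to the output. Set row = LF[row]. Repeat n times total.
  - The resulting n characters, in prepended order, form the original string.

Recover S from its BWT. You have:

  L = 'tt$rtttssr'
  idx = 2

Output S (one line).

LF mapping: 5 6 0 1 7 8 9 3 4 2
Walk LF starting at row 2, prepending L[row]:
  step 1: row=2, L[2]='$', prepend. Next row=LF[2]=0
  step 2: row=0, L[0]='t', prepend. Next row=LF[0]=5
  step 3: row=5, L[5]='t', prepend. Next row=LF[5]=8
  step 4: row=8, L[8]='s', prepend. Next row=LF[8]=4
  step 5: row=4, L[4]='t', prepend. Next row=LF[4]=7
  step 6: row=7, L[7]='s', prepend. Next row=LF[7]=3
  step 7: row=3, L[3]='r', prepend. Next row=LF[3]=1
  step 8: row=1, L[1]='t', prepend. Next row=LF[1]=6
  step 9: row=6, L[6]='t', prepend. Next row=LF[6]=9
  step 10: row=9, L[9]='r', prepend. Next row=LF[9]=2
Reversed output: rttrststt$

Answer: rttrststt$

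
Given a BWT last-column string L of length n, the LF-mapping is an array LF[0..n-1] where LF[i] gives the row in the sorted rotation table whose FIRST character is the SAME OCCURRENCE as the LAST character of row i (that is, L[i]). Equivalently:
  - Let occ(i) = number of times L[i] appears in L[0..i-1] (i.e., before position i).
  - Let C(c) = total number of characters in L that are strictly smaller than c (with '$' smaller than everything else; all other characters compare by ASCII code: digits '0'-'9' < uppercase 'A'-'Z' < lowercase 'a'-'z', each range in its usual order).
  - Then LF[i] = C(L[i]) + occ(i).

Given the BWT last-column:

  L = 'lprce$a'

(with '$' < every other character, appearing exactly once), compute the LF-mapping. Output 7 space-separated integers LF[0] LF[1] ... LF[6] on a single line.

Char counts: '$':1, 'a':1, 'c':1, 'e':1, 'l':1, 'p':1, 'r':1
C (first-col start): C('$')=0, C('a')=1, C('c')=2, C('e')=3, C('l')=4, C('p')=5, C('r')=6
L[0]='l': occ=0, LF[0]=C('l')+0=4+0=4
L[1]='p': occ=0, LF[1]=C('p')+0=5+0=5
L[2]='r': occ=0, LF[2]=C('r')+0=6+0=6
L[3]='c': occ=0, LF[3]=C('c')+0=2+0=2
L[4]='e': occ=0, LF[4]=C('e')+0=3+0=3
L[5]='$': occ=0, LF[5]=C('$')+0=0+0=0
L[6]='a': occ=0, LF[6]=C('a')+0=1+0=1

Answer: 4 5 6 2 3 0 1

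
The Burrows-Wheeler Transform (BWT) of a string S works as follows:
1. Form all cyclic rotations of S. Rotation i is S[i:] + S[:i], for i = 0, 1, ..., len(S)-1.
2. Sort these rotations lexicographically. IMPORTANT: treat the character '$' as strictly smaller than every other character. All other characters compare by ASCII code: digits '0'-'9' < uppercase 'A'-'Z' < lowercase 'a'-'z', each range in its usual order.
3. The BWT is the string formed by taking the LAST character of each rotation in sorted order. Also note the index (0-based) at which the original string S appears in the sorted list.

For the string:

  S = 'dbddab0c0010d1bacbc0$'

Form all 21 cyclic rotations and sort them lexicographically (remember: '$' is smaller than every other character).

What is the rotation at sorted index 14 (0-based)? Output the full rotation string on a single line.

All 21 rotations (rotation i = S[i:]+S[:i]):
  rot[0] = dbddab0c0010d1bacbc0$
  rot[1] = bddab0c0010d1bacbc0$d
  rot[2] = ddab0c0010d1bacbc0$db
  rot[3] = dab0c0010d1bacbc0$dbd
  rot[4] = ab0c0010d1bacbc0$dbdd
  rot[5] = b0c0010d1bacbc0$dbdda
  rot[6] = 0c0010d1bacbc0$dbddab
  rot[7] = c0010d1bacbc0$dbddab0
  rot[8] = 0010d1bacbc0$dbddab0c
  rot[9] = 010d1bacbc0$dbddab0c0
  rot[10] = 10d1bacbc0$dbddab0c00
  rot[11] = 0d1bacbc0$dbddab0c001
  rot[12] = d1bacbc0$dbddab0c0010
  rot[13] = 1bacbc0$dbddab0c0010d
  rot[14] = bacbc0$dbddab0c0010d1
  rot[15] = acbc0$dbddab0c0010d1b
  rot[16] = cbc0$dbddab0c0010d1ba
  rot[17] = bc0$dbddab0c0010d1bac
  rot[18] = c0$dbddab0c0010d1bacb
  rot[19] = 0$dbddab0c0010d1bacbc
  rot[20] = $dbddab0c0010d1bacbc0
Sorted (with $ < everything):
  sorted[0] = $dbddab0c0010d1bacbc0
  sorted[1] = 0$dbddab0c0010d1bacbc
  sorted[2] = 0010d1bacbc0$dbddab0c
  sorted[3] = 010d1bacbc0$dbddab0c0
  sorted[4] = 0c0010d1bacbc0$dbddab
  sorted[5] = 0d1bacbc0$dbddab0c001
  sorted[6] = 10d1bacbc0$dbddab0c00
  sorted[7] = 1bacbc0$dbddab0c0010d
  sorted[8] = ab0c0010d1bacbc0$dbdd
  sorted[9] = acbc0$dbddab0c0010d1b
  sorted[10] = b0c0010d1bacbc0$dbdda
  sorted[11] = bacbc0$dbddab0c0010d1
  sorted[12] = bc0$dbddab0c0010d1bac
  sorted[13] = bddab0c0010d1bacbc0$d
  sorted[14] = c0$dbddab0c0010d1bacb
  sorted[15] = c0010d1bacbc0$dbddab0
  sorted[16] = cbc0$dbddab0c0010d1ba
  sorted[17] = d1bacbc0$dbddab0c0010
  sorted[18] = dab0c0010d1bacbc0$dbd
  sorted[19] = dbddab0c0010d1bacbc0$
  sorted[20] = ddab0c0010d1bacbc0$db
sorted[14] = c0$dbddab0c0010d1bacb

Answer: c0$dbddab0c0010d1bacb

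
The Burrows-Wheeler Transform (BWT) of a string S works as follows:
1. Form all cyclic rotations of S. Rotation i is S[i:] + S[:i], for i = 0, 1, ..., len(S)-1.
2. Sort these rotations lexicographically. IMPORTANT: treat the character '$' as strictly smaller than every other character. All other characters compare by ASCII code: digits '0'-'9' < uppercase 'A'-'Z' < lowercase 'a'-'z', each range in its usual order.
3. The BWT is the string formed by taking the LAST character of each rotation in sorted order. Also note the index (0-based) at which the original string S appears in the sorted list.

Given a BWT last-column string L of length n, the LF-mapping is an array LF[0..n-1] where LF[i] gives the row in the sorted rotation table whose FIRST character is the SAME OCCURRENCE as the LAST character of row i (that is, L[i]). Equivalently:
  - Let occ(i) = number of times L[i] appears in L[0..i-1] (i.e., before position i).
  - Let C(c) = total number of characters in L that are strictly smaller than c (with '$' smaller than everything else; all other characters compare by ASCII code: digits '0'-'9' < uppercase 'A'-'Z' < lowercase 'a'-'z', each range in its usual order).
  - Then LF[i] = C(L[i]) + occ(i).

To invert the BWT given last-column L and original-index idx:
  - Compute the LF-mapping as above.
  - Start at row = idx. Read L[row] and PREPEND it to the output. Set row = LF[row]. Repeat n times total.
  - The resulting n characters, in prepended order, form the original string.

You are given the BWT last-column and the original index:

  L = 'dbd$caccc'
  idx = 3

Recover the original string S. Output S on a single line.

Answer: cccdbacd$

Derivation:
LF mapping: 7 2 8 0 3 1 4 5 6
Walk LF starting at row 3, prepending L[row]:
  step 1: row=3, L[3]='$', prepend. Next row=LF[3]=0
  step 2: row=0, L[0]='d', prepend. Next row=LF[0]=7
  step 3: row=7, L[7]='c', prepend. Next row=LF[7]=5
  step 4: row=5, L[5]='a', prepend. Next row=LF[5]=1
  step 5: row=1, L[1]='b', prepend. Next row=LF[1]=2
  step 6: row=2, L[2]='d', prepend. Next row=LF[2]=8
  step 7: row=8, L[8]='c', prepend. Next row=LF[8]=6
  step 8: row=6, L[6]='c', prepend. Next row=LF[6]=4
  step 9: row=4, L[4]='c', prepend. Next row=LF[4]=3
Reversed output: cccdbacd$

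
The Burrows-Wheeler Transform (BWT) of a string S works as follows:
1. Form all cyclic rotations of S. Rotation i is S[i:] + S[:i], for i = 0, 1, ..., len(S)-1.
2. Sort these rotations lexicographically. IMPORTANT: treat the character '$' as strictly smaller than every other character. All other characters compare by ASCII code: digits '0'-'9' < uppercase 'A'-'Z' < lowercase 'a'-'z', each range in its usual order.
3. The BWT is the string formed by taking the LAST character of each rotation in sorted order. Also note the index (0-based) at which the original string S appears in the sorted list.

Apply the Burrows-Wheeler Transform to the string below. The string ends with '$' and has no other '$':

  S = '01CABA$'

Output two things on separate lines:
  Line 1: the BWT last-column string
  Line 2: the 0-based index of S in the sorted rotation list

All 7 rotations (rotation i = S[i:]+S[:i]):
  rot[0] = 01CABA$
  rot[1] = 1CABA$0
  rot[2] = CABA$01
  rot[3] = ABA$01C
  rot[4] = BA$01CA
  rot[5] = A$01CAB
  rot[6] = $01CABA
Sorted (with $ < everything):
  sorted[0] = $01CABA  (last char: 'A')
  sorted[1] = 01CABA$  (last char: '$')
  sorted[2] = 1CABA$0  (last char: '0')
  sorted[3] = A$01CAB  (last char: 'B')
  sorted[4] = ABA$01C  (last char: 'C')
  sorted[5] = BA$01CA  (last char: 'A')
  sorted[6] = CABA$01  (last char: '1')
Last column: A$0BCA1
Original string S is at sorted index 1

Answer: A$0BCA1
1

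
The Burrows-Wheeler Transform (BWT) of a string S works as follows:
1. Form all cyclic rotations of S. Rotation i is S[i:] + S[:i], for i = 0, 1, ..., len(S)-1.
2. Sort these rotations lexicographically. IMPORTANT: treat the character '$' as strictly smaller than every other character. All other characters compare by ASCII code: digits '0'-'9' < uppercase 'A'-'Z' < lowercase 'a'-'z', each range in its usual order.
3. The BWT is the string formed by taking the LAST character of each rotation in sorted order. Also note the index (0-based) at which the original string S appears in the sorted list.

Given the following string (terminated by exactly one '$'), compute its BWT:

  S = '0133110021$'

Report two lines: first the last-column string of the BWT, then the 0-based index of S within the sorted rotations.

Answer: 11$02130031
2

Derivation:
All 11 rotations (rotation i = S[i:]+S[:i]):
  rot[0] = 0133110021$
  rot[1] = 133110021$0
  rot[2] = 33110021$01
  rot[3] = 3110021$013
  rot[4] = 110021$0133
  rot[5] = 10021$01331
  rot[6] = 0021$013311
  rot[7] = 021$0133110
  rot[8] = 21$01331100
  rot[9] = 1$013311002
  rot[10] = $0133110021
Sorted (with $ < everything):
  sorted[0] = $0133110021  (last char: '1')
  sorted[1] = 0021$013311  (last char: '1')
  sorted[2] = 0133110021$  (last char: '$')
  sorted[3] = 021$0133110  (last char: '0')
  sorted[4] = 1$013311002  (last char: '2')
  sorted[5] = 10021$01331  (last char: '1')
  sorted[6] = 110021$0133  (last char: '3')
  sorted[7] = 133110021$0  (last char: '0')
  sorted[8] = 21$01331100  (last char: '0')
  sorted[9] = 3110021$013  (last char: '3')
  sorted[10] = 33110021$01  (last char: '1')
Last column: 11$02130031
Original string S is at sorted index 2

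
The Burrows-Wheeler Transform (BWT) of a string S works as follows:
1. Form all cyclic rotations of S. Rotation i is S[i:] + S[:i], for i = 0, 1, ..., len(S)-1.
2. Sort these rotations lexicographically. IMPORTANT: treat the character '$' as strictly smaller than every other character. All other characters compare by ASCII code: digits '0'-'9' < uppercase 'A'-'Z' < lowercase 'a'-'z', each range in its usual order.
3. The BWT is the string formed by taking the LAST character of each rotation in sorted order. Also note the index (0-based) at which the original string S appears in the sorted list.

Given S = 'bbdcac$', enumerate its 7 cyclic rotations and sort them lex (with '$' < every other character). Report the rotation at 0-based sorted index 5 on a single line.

Answer: cac$bbd

Derivation:
All 7 rotations (rotation i = S[i:]+S[:i]):
  rot[0] = bbdcac$
  rot[1] = bdcac$b
  rot[2] = dcac$bb
  rot[3] = cac$bbd
  rot[4] = ac$bbdc
  rot[5] = c$bbdca
  rot[6] = $bbdcac
Sorted (with $ < everything):
  sorted[0] = $bbdcac
  sorted[1] = ac$bbdc
  sorted[2] = bbdcac$
  sorted[3] = bdcac$b
  sorted[4] = c$bbdca
  sorted[5] = cac$bbd
  sorted[6] = dcac$bb
sorted[5] = cac$bbd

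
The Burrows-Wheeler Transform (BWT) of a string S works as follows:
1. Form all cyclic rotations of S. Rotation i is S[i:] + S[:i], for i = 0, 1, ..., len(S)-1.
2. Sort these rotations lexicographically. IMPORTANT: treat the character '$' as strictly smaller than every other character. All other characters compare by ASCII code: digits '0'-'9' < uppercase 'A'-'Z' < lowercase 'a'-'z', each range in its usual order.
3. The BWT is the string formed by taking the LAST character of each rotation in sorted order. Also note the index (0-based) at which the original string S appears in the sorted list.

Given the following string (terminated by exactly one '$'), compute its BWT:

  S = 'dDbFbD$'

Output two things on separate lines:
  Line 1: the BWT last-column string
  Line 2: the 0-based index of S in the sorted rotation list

Answer: DbdbFD$
6

Derivation:
All 7 rotations (rotation i = S[i:]+S[:i]):
  rot[0] = dDbFbD$
  rot[1] = DbFbD$d
  rot[2] = bFbD$dD
  rot[3] = FbD$dDb
  rot[4] = bD$dDbF
  rot[5] = D$dDbFb
  rot[6] = $dDbFbD
Sorted (with $ < everything):
  sorted[0] = $dDbFbD  (last char: 'D')
  sorted[1] = D$dDbFb  (last char: 'b')
  sorted[2] = DbFbD$d  (last char: 'd')
  sorted[3] = FbD$dDb  (last char: 'b')
  sorted[4] = bD$dDbF  (last char: 'F')
  sorted[5] = bFbD$dD  (last char: 'D')
  sorted[6] = dDbFbD$  (last char: '$')
Last column: DbdbFD$
Original string S is at sorted index 6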